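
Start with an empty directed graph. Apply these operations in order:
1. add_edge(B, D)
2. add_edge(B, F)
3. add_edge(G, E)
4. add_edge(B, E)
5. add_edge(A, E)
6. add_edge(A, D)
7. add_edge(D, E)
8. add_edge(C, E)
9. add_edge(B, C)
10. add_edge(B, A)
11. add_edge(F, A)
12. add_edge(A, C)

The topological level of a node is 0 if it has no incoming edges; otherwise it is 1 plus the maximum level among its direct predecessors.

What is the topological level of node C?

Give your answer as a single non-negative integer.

Op 1: add_edge(B, D). Edges now: 1
Op 2: add_edge(B, F). Edges now: 2
Op 3: add_edge(G, E). Edges now: 3
Op 4: add_edge(B, E). Edges now: 4
Op 5: add_edge(A, E). Edges now: 5
Op 6: add_edge(A, D). Edges now: 6
Op 7: add_edge(D, E). Edges now: 7
Op 8: add_edge(C, E). Edges now: 8
Op 9: add_edge(B, C). Edges now: 9
Op 10: add_edge(B, A). Edges now: 10
Op 11: add_edge(F, A). Edges now: 11
Op 12: add_edge(A, C). Edges now: 12
Compute levels (Kahn BFS):
  sources (in-degree 0): B, G
  process B: level=0
    B->A: in-degree(A)=1, level(A)>=1
    B->C: in-degree(C)=1, level(C)>=1
    B->D: in-degree(D)=1, level(D)>=1
    B->E: in-degree(E)=4, level(E)>=1
    B->F: in-degree(F)=0, level(F)=1, enqueue
  process G: level=0
    G->E: in-degree(E)=3, level(E)>=1
  process F: level=1
    F->A: in-degree(A)=0, level(A)=2, enqueue
  process A: level=2
    A->C: in-degree(C)=0, level(C)=3, enqueue
    A->D: in-degree(D)=0, level(D)=3, enqueue
    A->E: in-degree(E)=2, level(E)>=3
  process C: level=3
    C->E: in-degree(E)=1, level(E)>=4
  process D: level=3
    D->E: in-degree(E)=0, level(E)=4, enqueue
  process E: level=4
All levels: A:2, B:0, C:3, D:3, E:4, F:1, G:0
level(C) = 3

Answer: 3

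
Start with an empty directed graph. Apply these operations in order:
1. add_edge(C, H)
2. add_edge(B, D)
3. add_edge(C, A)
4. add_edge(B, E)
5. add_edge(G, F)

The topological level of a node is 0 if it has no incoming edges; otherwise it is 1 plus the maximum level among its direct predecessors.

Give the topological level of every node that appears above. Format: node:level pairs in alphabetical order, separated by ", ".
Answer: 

Answer: A:1, B:0, C:0, D:1, E:1, F:1, G:0, H:1

Derivation:
Op 1: add_edge(C, H). Edges now: 1
Op 2: add_edge(B, D). Edges now: 2
Op 3: add_edge(C, A). Edges now: 3
Op 4: add_edge(B, E). Edges now: 4
Op 5: add_edge(G, F). Edges now: 5
Compute levels (Kahn BFS):
  sources (in-degree 0): B, C, G
  process B: level=0
    B->D: in-degree(D)=0, level(D)=1, enqueue
    B->E: in-degree(E)=0, level(E)=1, enqueue
  process C: level=0
    C->A: in-degree(A)=0, level(A)=1, enqueue
    C->H: in-degree(H)=0, level(H)=1, enqueue
  process G: level=0
    G->F: in-degree(F)=0, level(F)=1, enqueue
  process D: level=1
  process E: level=1
  process A: level=1
  process H: level=1
  process F: level=1
All levels: A:1, B:0, C:0, D:1, E:1, F:1, G:0, H:1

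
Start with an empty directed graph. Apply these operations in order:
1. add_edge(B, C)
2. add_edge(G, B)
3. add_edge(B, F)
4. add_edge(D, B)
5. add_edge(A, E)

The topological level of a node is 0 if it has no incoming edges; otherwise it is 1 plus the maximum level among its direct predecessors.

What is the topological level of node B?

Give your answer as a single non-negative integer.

Answer: 1

Derivation:
Op 1: add_edge(B, C). Edges now: 1
Op 2: add_edge(G, B). Edges now: 2
Op 3: add_edge(B, F). Edges now: 3
Op 4: add_edge(D, B). Edges now: 4
Op 5: add_edge(A, E). Edges now: 5
Compute levels (Kahn BFS):
  sources (in-degree 0): A, D, G
  process A: level=0
    A->E: in-degree(E)=0, level(E)=1, enqueue
  process D: level=0
    D->B: in-degree(B)=1, level(B)>=1
  process G: level=0
    G->B: in-degree(B)=0, level(B)=1, enqueue
  process E: level=1
  process B: level=1
    B->C: in-degree(C)=0, level(C)=2, enqueue
    B->F: in-degree(F)=0, level(F)=2, enqueue
  process C: level=2
  process F: level=2
All levels: A:0, B:1, C:2, D:0, E:1, F:2, G:0
level(B) = 1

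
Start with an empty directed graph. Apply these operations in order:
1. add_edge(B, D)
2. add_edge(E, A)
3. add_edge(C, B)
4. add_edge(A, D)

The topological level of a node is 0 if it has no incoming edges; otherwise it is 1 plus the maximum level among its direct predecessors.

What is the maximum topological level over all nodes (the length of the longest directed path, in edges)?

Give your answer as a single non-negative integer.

Op 1: add_edge(B, D). Edges now: 1
Op 2: add_edge(E, A). Edges now: 2
Op 3: add_edge(C, B). Edges now: 3
Op 4: add_edge(A, D). Edges now: 4
Compute levels (Kahn BFS):
  sources (in-degree 0): C, E
  process C: level=0
    C->B: in-degree(B)=0, level(B)=1, enqueue
  process E: level=0
    E->A: in-degree(A)=0, level(A)=1, enqueue
  process B: level=1
    B->D: in-degree(D)=1, level(D)>=2
  process A: level=1
    A->D: in-degree(D)=0, level(D)=2, enqueue
  process D: level=2
All levels: A:1, B:1, C:0, D:2, E:0
max level = 2

Answer: 2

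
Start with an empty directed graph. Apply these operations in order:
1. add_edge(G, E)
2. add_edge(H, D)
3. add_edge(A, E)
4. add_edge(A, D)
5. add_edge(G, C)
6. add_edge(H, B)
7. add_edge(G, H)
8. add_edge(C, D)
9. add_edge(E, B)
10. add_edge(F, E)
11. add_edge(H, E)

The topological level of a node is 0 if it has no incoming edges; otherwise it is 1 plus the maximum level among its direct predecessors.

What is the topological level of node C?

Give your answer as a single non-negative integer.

Answer: 1

Derivation:
Op 1: add_edge(G, E). Edges now: 1
Op 2: add_edge(H, D). Edges now: 2
Op 3: add_edge(A, E). Edges now: 3
Op 4: add_edge(A, D). Edges now: 4
Op 5: add_edge(G, C). Edges now: 5
Op 6: add_edge(H, B). Edges now: 6
Op 7: add_edge(G, H). Edges now: 7
Op 8: add_edge(C, D). Edges now: 8
Op 9: add_edge(E, B). Edges now: 9
Op 10: add_edge(F, E). Edges now: 10
Op 11: add_edge(H, E). Edges now: 11
Compute levels (Kahn BFS):
  sources (in-degree 0): A, F, G
  process A: level=0
    A->D: in-degree(D)=2, level(D)>=1
    A->E: in-degree(E)=3, level(E)>=1
  process F: level=0
    F->E: in-degree(E)=2, level(E)>=1
  process G: level=0
    G->C: in-degree(C)=0, level(C)=1, enqueue
    G->E: in-degree(E)=1, level(E)>=1
    G->H: in-degree(H)=0, level(H)=1, enqueue
  process C: level=1
    C->D: in-degree(D)=1, level(D)>=2
  process H: level=1
    H->B: in-degree(B)=1, level(B)>=2
    H->D: in-degree(D)=0, level(D)=2, enqueue
    H->E: in-degree(E)=0, level(E)=2, enqueue
  process D: level=2
  process E: level=2
    E->B: in-degree(B)=0, level(B)=3, enqueue
  process B: level=3
All levels: A:0, B:3, C:1, D:2, E:2, F:0, G:0, H:1
level(C) = 1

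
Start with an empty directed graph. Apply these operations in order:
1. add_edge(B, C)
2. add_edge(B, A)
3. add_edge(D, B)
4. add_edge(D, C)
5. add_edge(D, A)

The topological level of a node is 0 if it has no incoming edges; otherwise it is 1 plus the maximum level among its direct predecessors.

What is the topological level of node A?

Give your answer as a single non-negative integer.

Answer: 2

Derivation:
Op 1: add_edge(B, C). Edges now: 1
Op 2: add_edge(B, A). Edges now: 2
Op 3: add_edge(D, B). Edges now: 3
Op 4: add_edge(D, C). Edges now: 4
Op 5: add_edge(D, A). Edges now: 5
Compute levels (Kahn BFS):
  sources (in-degree 0): D
  process D: level=0
    D->A: in-degree(A)=1, level(A)>=1
    D->B: in-degree(B)=0, level(B)=1, enqueue
    D->C: in-degree(C)=1, level(C)>=1
  process B: level=1
    B->A: in-degree(A)=0, level(A)=2, enqueue
    B->C: in-degree(C)=0, level(C)=2, enqueue
  process A: level=2
  process C: level=2
All levels: A:2, B:1, C:2, D:0
level(A) = 2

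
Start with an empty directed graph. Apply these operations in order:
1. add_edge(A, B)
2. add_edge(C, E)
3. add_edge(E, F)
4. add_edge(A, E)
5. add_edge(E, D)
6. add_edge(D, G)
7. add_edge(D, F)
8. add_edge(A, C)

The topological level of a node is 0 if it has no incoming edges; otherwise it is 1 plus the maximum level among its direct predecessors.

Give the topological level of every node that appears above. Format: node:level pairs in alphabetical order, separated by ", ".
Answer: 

Op 1: add_edge(A, B). Edges now: 1
Op 2: add_edge(C, E). Edges now: 2
Op 3: add_edge(E, F). Edges now: 3
Op 4: add_edge(A, E). Edges now: 4
Op 5: add_edge(E, D). Edges now: 5
Op 6: add_edge(D, G). Edges now: 6
Op 7: add_edge(D, F). Edges now: 7
Op 8: add_edge(A, C). Edges now: 8
Compute levels (Kahn BFS):
  sources (in-degree 0): A
  process A: level=0
    A->B: in-degree(B)=0, level(B)=1, enqueue
    A->C: in-degree(C)=0, level(C)=1, enqueue
    A->E: in-degree(E)=1, level(E)>=1
  process B: level=1
  process C: level=1
    C->E: in-degree(E)=0, level(E)=2, enqueue
  process E: level=2
    E->D: in-degree(D)=0, level(D)=3, enqueue
    E->F: in-degree(F)=1, level(F)>=3
  process D: level=3
    D->F: in-degree(F)=0, level(F)=4, enqueue
    D->G: in-degree(G)=0, level(G)=4, enqueue
  process F: level=4
  process G: level=4
All levels: A:0, B:1, C:1, D:3, E:2, F:4, G:4

Answer: A:0, B:1, C:1, D:3, E:2, F:4, G:4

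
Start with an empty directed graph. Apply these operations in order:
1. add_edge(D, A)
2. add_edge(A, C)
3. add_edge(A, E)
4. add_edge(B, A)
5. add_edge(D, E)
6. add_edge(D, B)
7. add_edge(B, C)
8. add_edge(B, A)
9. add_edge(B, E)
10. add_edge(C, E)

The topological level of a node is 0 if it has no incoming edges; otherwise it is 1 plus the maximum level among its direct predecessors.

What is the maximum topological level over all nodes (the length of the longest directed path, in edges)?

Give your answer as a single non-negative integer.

Answer: 4

Derivation:
Op 1: add_edge(D, A). Edges now: 1
Op 2: add_edge(A, C). Edges now: 2
Op 3: add_edge(A, E). Edges now: 3
Op 4: add_edge(B, A). Edges now: 4
Op 5: add_edge(D, E). Edges now: 5
Op 6: add_edge(D, B). Edges now: 6
Op 7: add_edge(B, C). Edges now: 7
Op 8: add_edge(B, A) (duplicate, no change). Edges now: 7
Op 9: add_edge(B, E). Edges now: 8
Op 10: add_edge(C, E). Edges now: 9
Compute levels (Kahn BFS):
  sources (in-degree 0): D
  process D: level=0
    D->A: in-degree(A)=1, level(A)>=1
    D->B: in-degree(B)=0, level(B)=1, enqueue
    D->E: in-degree(E)=3, level(E)>=1
  process B: level=1
    B->A: in-degree(A)=0, level(A)=2, enqueue
    B->C: in-degree(C)=1, level(C)>=2
    B->E: in-degree(E)=2, level(E)>=2
  process A: level=2
    A->C: in-degree(C)=0, level(C)=3, enqueue
    A->E: in-degree(E)=1, level(E)>=3
  process C: level=3
    C->E: in-degree(E)=0, level(E)=4, enqueue
  process E: level=4
All levels: A:2, B:1, C:3, D:0, E:4
max level = 4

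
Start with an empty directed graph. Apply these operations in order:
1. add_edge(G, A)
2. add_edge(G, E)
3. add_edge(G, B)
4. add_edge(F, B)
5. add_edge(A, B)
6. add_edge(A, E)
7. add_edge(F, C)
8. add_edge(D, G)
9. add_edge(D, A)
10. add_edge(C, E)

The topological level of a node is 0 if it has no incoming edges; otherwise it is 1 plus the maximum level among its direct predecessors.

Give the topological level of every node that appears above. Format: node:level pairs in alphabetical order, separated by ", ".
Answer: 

Answer: A:2, B:3, C:1, D:0, E:3, F:0, G:1

Derivation:
Op 1: add_edge(G, A). Edges now: 1
Op 2: add_edge(G, E). Edges now: 2
Op 3: add_edge(G, B). Edges now: 3
Op 4: add_edge(F, B). Edges now: 4
Op 5: add_edge(A, B). Edges now: 5
Op 6: add_edge(A, E). Edges now: 6
Op 7: add_edge(F, C). Edges now: 7
Op 8: add_edge(D, G). Edges now: 8
Op 9: add_edge(D, A). Edges now: 9
Op 10: add_edge(C, E). Edges now: 10
Compute levels (Kahn BFS):
  sources (in-degree 0): D, F
  process D: level=0
    D->A: in-degree(A)=1, level(A)>=1
    D->G: in-degree(G)=0, level(G)=1, enqueue
  process F: level=0
    F->B: in-degree(B)=2, level(B)>=1
    F->C: in-degree(C)=0, level(C)=1, enqueue
  process G: level=1
    G->A: in-degree(A)=0, level(A)=2, enqueue
    G->B: in-degree(B)=1, level(B)>=2
    G->E: in-degree(E)=2, level(E)>=2
  process C: level=1
    C->E: in-degree(E)=1, level(E)>=2
  process A: level=2
    A->B: in-degree(B)=0, level(B)=3, enqueue
    A->E: in-degree(E)=0, level(E)=3, enqueue
  process B: level=3
  process E: level=3
All levels: A:2, B:3, C:1, D:0, E:3, F:0, G:1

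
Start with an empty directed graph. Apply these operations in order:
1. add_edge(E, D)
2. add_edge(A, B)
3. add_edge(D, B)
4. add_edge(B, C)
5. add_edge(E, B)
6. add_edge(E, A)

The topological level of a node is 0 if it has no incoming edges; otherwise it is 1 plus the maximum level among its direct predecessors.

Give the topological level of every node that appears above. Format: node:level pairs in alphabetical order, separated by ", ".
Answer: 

Op 1: add_edge(E, D). Edges now: 1
Op 2: add_edge(A, B). Edges now: 2
Op 3: add_edge(D, B). Edges now: 3
Op 4: add_edge(B, C). Edges now: 4
Op 5: add_edge(E, B). Edges now: 5
Op 6: add_edge(E, A). Edges now: 6
Compute levels (Kahn BFS):
  sources (in-degree 0): E
  process E: level=0
    E->A: in-degree(A)=0, level(A)=1, enqueue
    E->B: in-degree(B)=2, level(B)>=1
    E->D: in-degree(D)=0, level(D)=1, enqueue
  process A: level=1
    A->B: in-degree(B)=1, level(B)>=2
  process D: level=1
    D->B: in-degree(B)=0, level(B)=2, enqueue
  process B: level=2
    B->C: in-degree(C)=0, level(C)=3, enqueue
  process C: level=3
All levels: A:1, B:2, C:3, D:1, E:0

Answer: A:1, B:2, C:3, D:1, E:0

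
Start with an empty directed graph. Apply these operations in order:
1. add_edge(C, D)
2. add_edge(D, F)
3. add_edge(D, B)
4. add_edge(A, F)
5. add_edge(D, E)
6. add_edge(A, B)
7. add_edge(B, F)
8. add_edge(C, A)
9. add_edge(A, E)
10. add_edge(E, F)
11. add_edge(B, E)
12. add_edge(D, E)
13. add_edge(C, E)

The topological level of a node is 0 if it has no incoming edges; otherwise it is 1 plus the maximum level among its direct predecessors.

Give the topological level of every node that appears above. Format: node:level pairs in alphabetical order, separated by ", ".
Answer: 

Op 1: add_edge(C, D). Edges now: 1
Op 2: add_edge(D, F). Edges now: 2
Op 3: add_edge(D, B). Edges now: 3
Op 4: add_edge(A, F). Edges now: 4
Op 5: add_edge(D, E). Edges now: 5
Op 6: add_edge(A, B). Edges now: 6
Op 7: add_edge(B, F). Edges now: 7
Op 8: add_edge(C, A). Edges now: 8
Op 9: add_edge(A, E). Edges now: 9
Op 10: add_edge(E, F). Edges now: 10
Op 11: add_edge(B, E). Edges now: 11
Op 12: add_edge(D, E) (duplicate, no change). Edges now: 11
Op 13: add_edge(C, E). Edges now: 12
Compute levels (Kahn BFS):
  sources (in-degree 0): C
  process C: level=0
    C->A: in-degree(A)=0, level(A)=1, enqueue
    C->D: in-degree(D)=0, level(D)=1, enqueue
    C->E: in-degree(E)=3, level(E)>=1
  process A: level=1
    A->B: in-degree(B)=1, level(B)>=2
    A->E: in-degree(E)=2, level(E)>=2
    A->F: in-degree(F)=3, level(F)>=2
  process D: level=1
    D->B: in-degree(B)=0, level(B)=2, enqueue
    D->E: in-degree(E)=1, level(E)>=2
    D->F: in-degree(F)=2, level(F)>=2
  process B: level=2
    B->E: in-degree(E)=0, level(E)=3, enqueue
    B->F: in-degree(F)=1, level(F)>=3
  process E: level=3
    E->F: in-degree(F)=0, level(F)=4, enqueue
  process F: level=4
All levels: A:1, B:2, C:0, D:1, E:3, F:4

Answer: A:1, B:2, C:0, D:1, E:3, F:4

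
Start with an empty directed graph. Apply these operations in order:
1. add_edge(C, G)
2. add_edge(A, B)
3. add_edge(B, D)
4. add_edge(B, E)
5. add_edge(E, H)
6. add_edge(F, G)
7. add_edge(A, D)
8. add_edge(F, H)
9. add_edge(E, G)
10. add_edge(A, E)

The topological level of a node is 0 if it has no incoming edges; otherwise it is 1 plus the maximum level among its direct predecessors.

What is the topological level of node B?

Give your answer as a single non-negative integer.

Answer: 1

Derivation:
Op 1: add_edge(C, G). Edges now: 1
Op 2: add_edge(A, B). Edges now: 2
Op 3: add_edge(B, D). Edges now: 3
Op 4: add_edge(B, E). Edges now: 4
Op 5: add_edge(E, H). Edges now: 5
Op 6: add_edge(F, G). Edges now: 6
Op 7: add_edge(A, D). Edges now: 7
Op 8: add_edge(F, H). Edges now: 8
Op 9: add_edge(E, G). Edges now: 9
Op 10: add_edge(A, E). Edges now: 10
Compute levels (Kahn BFS):
  sources (in-degree 0): A, C, F
  process A: level=0
    A->B: in-degree(B)=0, level(B)=1, enqueue
    A->D: in-degree(D)=1, level(D)>=1
    A->E: in-degree(E)=1, level(E)>=1
  process C: level=0
    C->G: in-degree(G)=2, level(G)>=1
  process F: level=0
    F->G: in-degree(G)=1, level(G)>=1
    F->H: in-degree(H)=1, level(H)>=1
  process B: level=1
    B->D: in-degree(D)=0, level(D)=2, enqueue
    B->E: in-degree(E)=0, level(E)=2, enqueue
  process D: level=2
  process E: level=2
    E->G: in-degree(G)=0, level(G)=3, enqueue
    E->H: in-degree(H)=0, level(H)=3, enqueue
  process G: level=3
  process H: level=3
All levels: A:0, B:1, C:0, D:2, E:2, F:0, G:3, H:3
level(B) = 1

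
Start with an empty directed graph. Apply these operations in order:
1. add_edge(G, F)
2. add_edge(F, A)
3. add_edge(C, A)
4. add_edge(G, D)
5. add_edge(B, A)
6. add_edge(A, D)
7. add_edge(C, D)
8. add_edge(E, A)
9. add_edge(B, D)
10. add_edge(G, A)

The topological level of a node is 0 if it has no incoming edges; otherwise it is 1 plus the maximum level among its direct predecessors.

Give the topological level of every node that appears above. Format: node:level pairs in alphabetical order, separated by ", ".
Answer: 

Answer: A:2, B:0, C:0, D:3, E:0, F:1, G:0

Derivation:
Op 1: add_edge(G, F). Edges now: 1
Op 2: add_edge(F, A). Edges now: 2
Op 3: add_edge(C, A). Edges now: 3
Op 4: add_edge(G, D). Edges now: 4
Op 5: add_edge(B, A). Edges now: 5
Op 6: add_edge(A, D). Edges now: 6
Op 7: add_edge(C, D). Edges now: 7
Op 8: add_edge(E, A). Edges now: 8
Op 9: add_edge(B, D). Edges now: 9
Op 10: add_edge(G, A). Edges now: 10
Compute levels (Kahn BFS):
  sources (in-degree 0): B, C, E, G
  process B: level=0
    B->A: in-degree(A)=4, level(A)>=1
    B->D: in-degree(D)=3, level(D)>=1
  process C: level=0
    C->A: in-degree(A)=3, level(A)>=1
    C->D: in-degree(D)=2, level(D)>=1
  process E: level=0
    E->A: in-degree(A)=2, level(A)>=1
  process G: level=0
    G->A: in-degree(A)=1, level(A)>=1
    G->D: in-degree(D)=1, level(D)>=1
    G->F: in-degree(F)=0, level(F)=1, enqueue
  process F: level=1
    F->A: in-degree(A)=0, level(A)=2, enqueue
  process A: level=2
    A->D: in-degree(D)=0, level(D)=3, enqueue
  process D: level=3
All levels: A:2, B:0, C:0, D:3, E:0, F:1, G:0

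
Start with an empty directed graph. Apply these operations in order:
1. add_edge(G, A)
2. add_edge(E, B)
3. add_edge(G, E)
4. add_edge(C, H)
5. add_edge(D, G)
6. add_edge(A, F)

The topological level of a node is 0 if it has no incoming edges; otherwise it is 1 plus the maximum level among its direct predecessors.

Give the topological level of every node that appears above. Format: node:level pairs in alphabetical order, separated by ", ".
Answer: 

Answer: A:2, B:3, C:0, D:0, E:2, F:3, G:1, H:1

Derivation:
Op 1: add_edge(G, A). Edges now: 1
Op 2: add_edge(E, B). Edges now: 2
Op 3: add_edge(G, E). Edges now: 3
Op 4: add_edge(C, H). Edges now: 4
Op 5: add_edge(D, G). Edges now: 5
Op 6: add_edge(A, F). Edges now: 6
Compute levels (Kahn BFS):
  sources (in-degree 0): C, D
  process C: level=0
    C->H: in-degree(H)=0, level(H)=1, enqueue
  process D: level=0
    D->G: in-degree(G)=0, level(G)=1, enqueue
  process H: level=1
  process G: level=1
    G->A: in-degree(A)=0, level(A)=2, enqueue
    G->E: in-degree(E)=0, level(E)=2, enqueue
  process A: level=2
    A->F: in-degree(F)=0, level(F)=3, enqueue
  process E: level=2
    E->B: in-degree(B)=0, level(B)=3, enqueue
  process F: level=3
  process B: level=3
All levels: A:2, B:3, C:0, D:0, E:2, F:3, G:1, H:1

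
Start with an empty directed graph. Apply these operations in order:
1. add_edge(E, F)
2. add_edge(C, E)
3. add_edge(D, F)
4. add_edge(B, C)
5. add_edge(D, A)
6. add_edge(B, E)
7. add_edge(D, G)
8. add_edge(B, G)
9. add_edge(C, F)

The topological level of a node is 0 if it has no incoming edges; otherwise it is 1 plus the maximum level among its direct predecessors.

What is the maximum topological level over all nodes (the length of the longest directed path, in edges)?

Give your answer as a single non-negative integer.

Answer: 3

Derivation:
Op 1: add_edge(E, F). Edges now: 1
Op 2: add_edge(C, E). Edges now: 2
Op 3: add_edge(D, F). Edges now: 3
Op 4: add_edge(B, C). Edges now: 4
Op 5: add_edge(D, A). Edges now: 5
Op 6: add_edge(B, E). Edges now: 6
Op 7: add_edge(D, G). Edges now: 7
Op 8: add_edge(B, G). Edges now: 8
Op 9: add_edge(C, F). Edges now: 9
Compute levels (Kahn BFS):
  sources (in-degree 0): B, D
  process B: level=0
    B->C: in-degree(C)=0, level(C)=1, enqueue
    B->E: in-degree(E)=1, level(E)>=1
    B->G: in-degree(G)=1, level(G)>=1
  process D: level=0
    D->A: in-degree(A)=0, level(A)=1, enqueue
    D->F: in-degree(F)=2, level(F)>=1
    D->G: in-degree(G)=0, level(G)=1, enqueue
  process C: level=1
    C->E: in-degree(E)=0, level(E)=2, enqueue
    C->F: in-degree(F)=1, level(F)>=2
  process A: level=1
  process G: level=1
  process E: level=2
    E->F: in-degree(F)=0, level(F)=3, enqueue
  process F: level=3
All levels: A:1, B:0, C:1, D:0, E:2, F:3, G:1
max level = 3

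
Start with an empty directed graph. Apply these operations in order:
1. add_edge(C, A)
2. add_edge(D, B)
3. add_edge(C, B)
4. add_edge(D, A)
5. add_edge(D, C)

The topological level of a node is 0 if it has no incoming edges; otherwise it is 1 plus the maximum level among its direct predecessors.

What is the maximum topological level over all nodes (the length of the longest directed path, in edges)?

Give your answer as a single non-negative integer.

Answer: 2

Derivation:
Op 1: add_edge(C, A). Edges now: 1
Op 2: add_edge(D, B). Edges now: 2
Op 3: add_edge(C, B). Edges now: 3
Op 4: add_edge(D, A). Edges now: 4
Op 5: add_edge(D, C). Edges now: 5
Compute levels (Kahn BFS):
  sources (in-degree 0): D
  process D: level=0
    D->A: in-degree(A)=1, level(A)>=1
    D->B: in-degree(B)=1, level(B)>=1
    D->C: in-degree(C)=0, level(C)=1, enqueue
  process C: level=1
    C->A: in-degree(A)=0, level(A)=2, enqueue
    C->B: in-degree(B)=0, level(B)=2, enqueue
  process A: level=2
  process B: level=2
All levels: A:2, B:2, C:1, D:0
max level = 2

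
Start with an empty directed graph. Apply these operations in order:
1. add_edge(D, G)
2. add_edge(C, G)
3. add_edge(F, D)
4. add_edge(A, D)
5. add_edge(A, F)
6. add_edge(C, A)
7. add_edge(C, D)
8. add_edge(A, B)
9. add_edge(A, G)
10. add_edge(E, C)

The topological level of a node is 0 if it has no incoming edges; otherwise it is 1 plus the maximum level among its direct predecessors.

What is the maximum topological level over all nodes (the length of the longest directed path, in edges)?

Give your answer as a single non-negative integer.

Answer: 5

Derivation:
Op 1: add_edge(D, G). Edges now: 1
Op 2: add_edge(C, G). Edges now: 2
Op 3: add_edge(F, D). Edges now: 3
Op 4: add_edge(A, D). Edges now: 4
Op 5: add_edge(A, F). Edges now: 5
Op 6: add_edge(C, A). Edges now: 6
Op 7: add_edge(C, D). Edges now: 7
Op 8: add_edge(A, B). Edges now: 8
Op 9: add_edge(A, G). Edges now: 9
Op 10: add_edge(E, C). Edges now: 10
Compute levels (Kahn BFS):
  sources (in-degree 0): E
  process E: level=0
    E->C: in-degree(C)=0, level(C)=1, enqueue
  process C: level=1
    C->A: in-degree(A)=0, level(A)=2, enqueue
    C->D: in-degree(D)=2, level(D)>=2
    C->G: in-degree(G)=2, level(G)>=2
  process A: level=2
    A->B: in-degree(B)=0, level(B)=3, enqueue
    A->D: in-degree(D)=1, level(D)>=3
    A->F: in-degree(F)=0, level(F)=3, enqueue
    A->G: in-degree(G)=1, level(G)>=3
  process B: level=3
  process F: level=3
    F->D: in-degree(D)=0, level(D)=4, enqueue
  process D: level=4
    D->G: in-degree(G)=0, level(G)=5, enqueue
  process G: level=5
All levels: A:2, B:3, C:1, D:4, E:0, F:3, G:5
max level = 5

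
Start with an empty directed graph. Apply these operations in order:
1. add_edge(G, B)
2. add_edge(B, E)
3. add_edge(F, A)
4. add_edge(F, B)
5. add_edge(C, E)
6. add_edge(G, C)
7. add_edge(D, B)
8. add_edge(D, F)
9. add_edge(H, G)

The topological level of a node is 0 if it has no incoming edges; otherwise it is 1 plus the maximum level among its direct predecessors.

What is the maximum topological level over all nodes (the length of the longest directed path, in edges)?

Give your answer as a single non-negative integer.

Answer: 3

Derivation:
Op 1: add_edge(G, B). Edges now: 1
Op 2: add_edge(B, E). Edges now: 2
Op 3: add_edge(F, A). Edges now: 3
Op 4: add_edge(F, B). Edges now: 4
Op 5: add_edge(C, E). Edges now: 5
Op 6: add_edge(G, C). Edges now: 6
Op 7: add_edge(D, B). Edges now: 7
Op 8: add_edge(D, F). Edges now: 8
Op 9: add_edge(H, G). Edges now: 9
Compute levels (Kahn BFS):
  sources (in-degree 0): D, H
  process D: level=0
    D->B: in-degree(B)=2, level(B)>=1
    D->F: in-degree(F)=0, level(F)=1, enqueue
  process H: level=0
    H->G: in-degree(G)=0, level(G)=1, enqueue
  process F: level=1
    F->A: in-degree(A)=0, level(A)=2, enqueue
    F->B: in-degree(B)=1, level(B)>=2
  process G: level=1
    G->B: in-degree(B)=0, level(B)=2, enqueue
    G->C: in-degree(C)=0, level(C)=2, enqueue
  process A: level=2
  process B: level=2
    B->E: in-degree(E)=1, level(E)>=3
  process C: level=2
    C->E: in-degree(E)=0, level(E)=3, enqueue
  process E: level=3
All levels: A:2, B:2, C:2, D:0, E:3, F:1, G:1, H:0
max level = 3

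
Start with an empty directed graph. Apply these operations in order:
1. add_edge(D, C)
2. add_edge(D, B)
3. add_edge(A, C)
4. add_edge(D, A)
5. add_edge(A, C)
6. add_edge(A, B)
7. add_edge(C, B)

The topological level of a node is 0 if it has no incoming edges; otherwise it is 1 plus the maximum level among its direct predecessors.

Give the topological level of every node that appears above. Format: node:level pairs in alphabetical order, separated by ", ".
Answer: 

Answer: A:1, B:3, C:2, D:0

Derivation:
Op 1: add_edge(D, C). Edges now: 1
Op 2: add_edge(D, B). Edges now: 2
Op 3: add_edge(A, C). Edges now: 3
Op 4: add_edge(D, A). Edges now: 4
Op 5: add_edge(A, C) (duplicate, no change). Edges now: 4
Op 6: add_edge(A, B). Edges now: 5
Op 7: add_edge(C, B). Edges now: 6
Compute levels (Kahn BFS):
  sources (in-degree 0): D
  process D: level=0
    D->A: in-degree(A)=0, level(A)=1, enqueue
    D->B: in-degree(B)=2, level(B)>=1
    D->C: in-degree(C)=1, level(C)>=1
  process A: level=1
    A->B: in-degree(B)=1, level(B)>=2
    A->C: in-degree(C)=0, level(C)=2, enqueue
  process C: level=2
    C->B: in-degree(B)=0, level(B)=3, enqueue
  process B: level=3
All levels: A:1, B:3, C:2, D:0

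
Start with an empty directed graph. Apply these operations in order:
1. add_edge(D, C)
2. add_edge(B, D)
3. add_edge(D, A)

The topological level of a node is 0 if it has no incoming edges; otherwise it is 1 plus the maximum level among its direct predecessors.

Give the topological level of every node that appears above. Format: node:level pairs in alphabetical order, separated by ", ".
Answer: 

Answer: A:2, B:0, C:2, D:1

Derivation:
Op 1: add_edge(D, C). Edges now: 1
Op 2: add_edge(B, D). Edges now: 2
Op 3: add_edge(D, A). Edges now: 3
Compute levels (Kahn BFS):
  sources (in-degree 0): B
  process B: level=0
    B->D: in-degree(D)=0, level(D)=1, enqueue
  process D: level=1
    D->A: in-degree(A)=0, level(A)=2, enqueue
    D->C: in-degree(C)=0, level(C)=2, enqueue
  process A: level=2
  process C: level=2
All levels: A:2, B:0, C:2, D:1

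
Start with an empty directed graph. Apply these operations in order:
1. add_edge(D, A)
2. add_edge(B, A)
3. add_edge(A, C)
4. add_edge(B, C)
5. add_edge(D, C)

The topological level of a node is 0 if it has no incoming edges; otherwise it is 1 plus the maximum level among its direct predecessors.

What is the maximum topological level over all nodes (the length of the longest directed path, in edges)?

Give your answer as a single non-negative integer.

Op 1: add_edge(D, A). Edges now: 1
Op 2: add_edge(B, A). Edges now: 2
Op 3: add_edge(A, C). Edges now: 3
Op 4: add_edge(B, C). Edges now: 4
Op 5: add_edge(D, C). Edges now: 5
Compute levels (Kahn BFS):
  sources (in-degree 0): B, D
  process B: level=0
    B->A: in-degree(A)=1, level(A)>=1
    B->C: in-degree(C)=2, level(C)>=1
  process D: level=0
    D->A: in-degree(A)=0, level(A)=1, enqueue
    D->C: in-degree(C)=1, level(C)>=1
  process A: level=1
    A->C: in-degree(C)=0, level(C)=2, enqueue
  process C: level=2
All levels: A:1, B:0, C:2, D:0
max level = 2

Answer: 2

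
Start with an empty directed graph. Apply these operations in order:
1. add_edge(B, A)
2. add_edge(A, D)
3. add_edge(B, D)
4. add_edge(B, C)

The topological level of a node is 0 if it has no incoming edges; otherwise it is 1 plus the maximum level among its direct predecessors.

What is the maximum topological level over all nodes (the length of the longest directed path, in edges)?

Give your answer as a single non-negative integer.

Answer: 2

Derivation:
Op 1: add_edge(B, A). Edges now: 1
Op 2: add_edge(A, D). Edges now: 2
Op 3: add_edge(B, D). Edges now: 3
Op 4: add_edge(B, C). Edges now: 4
Compute levels (Kahn BFS):
  sources (in-degree 0): B
  process B: level=0
    B->A: in-degree(A)=0, level(A)=1, enqueue
    B->C: in-degree(C)=0, level(C)=1, enqueue
    B->D: in-degree(D)=1, level(D)>=1
  process A: level=1
    A->D: in-degree(D)=0, level(D)=2, enqueue
  process C: level=1
  process D: level=2
All levels: A:1, B:0, C:1, D:2
max level = 2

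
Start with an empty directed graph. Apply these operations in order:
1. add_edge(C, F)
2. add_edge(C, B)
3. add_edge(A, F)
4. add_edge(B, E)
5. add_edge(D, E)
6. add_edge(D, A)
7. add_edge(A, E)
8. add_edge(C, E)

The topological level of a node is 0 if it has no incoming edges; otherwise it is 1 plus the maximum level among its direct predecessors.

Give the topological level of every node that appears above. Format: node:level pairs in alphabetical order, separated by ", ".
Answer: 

Answer: A:1, B:1, C:0, D:0, E:2, F:2

Derivation:
Op 1: add_edge(C, F). Edges now: 1
Op 2: add_edge(C, B). Edges now: 2
Op 3: add_edge(A, F). Edges now: 3
Op 4: add_edge(B, E). Edges now: 4
Op 5: add_edge(D, E). Edges now: 5
Op 6: add_edge(D, A). Edges now: 6
Op 7: add_edge(A, E). Edges now: 7
Op 8: add_edge(C, E). Edges now: 8
Compute levels (Kahn BFS):
  sources (in-degree 0): C, D
  process C: level=0
    C->B: in-degree(B)=0, level(B)=1, enqueue
    C->E: in-degree(E)=3, level(E)>=1
    C->F: in-degree(F)=1, level(F)>=1
  process D: level=0
    D->A: in-degree(A)=0, level(A)=1, enqueue
    D->E: in-degree(E)=2, level(E)>=1
  process B: level=1
    B->E: in-degree(E)=1, level(E)>=2
  process A: level=1
    A->E: in-degree(E)=0, level(E)=2, enqueue
    A->F: in-degree(F)=0, level(F)=2, enqueue
  process E: level=2
  process F: level=2
All levels: A:1, B:1, C:0, D:0, E:2, F:2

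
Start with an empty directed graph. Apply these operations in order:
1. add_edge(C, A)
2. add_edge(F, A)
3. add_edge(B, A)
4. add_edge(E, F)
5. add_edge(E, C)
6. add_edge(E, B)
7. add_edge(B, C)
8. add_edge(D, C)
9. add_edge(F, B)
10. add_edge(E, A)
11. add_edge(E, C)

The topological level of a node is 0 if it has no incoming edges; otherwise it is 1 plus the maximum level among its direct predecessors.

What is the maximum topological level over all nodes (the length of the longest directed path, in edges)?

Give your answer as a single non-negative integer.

Op 1: add_edge(C, A). Edges now: 1
Op 2: add_edge(F, A). Edges now: 2
Op 3: add_edge(B, A). Edges now: 3
Op 4: add_edge(E, F). Edges now: 4
Op 5: add_edge(E, C). Edges now: 5
Op 6: add_edge(E, B). Edges now: 6
Op 7: add_edge(B, C). Edges now: 7
Op 8: add_edge(D, C). Edges now: 8
Op 9: add_edge(F, B). Edges now: 9
Op 10: add_edge(E, A). Edges now: 10
Op 11: add_edge(E, C) (duplicate, no change). Edges now: 10
Compute levels (Kahn BFS):
  sources (in-degree 0): D, E
  process D: level=0
    D->C: in-degree(C)=2, level(C)>=1
  process E: level=0
    E->A: in-degree(A)=3, level(A)>=1
    E->B: in-degree(B)=1, level(B)>=1
    E->C: in-degree(C)=1, level(C)>=1
    E->F: in-degree(F)=0, level(F)=1, enqueue
  process F: level=1
    F->A: in-degree(A)=2, level(A)>=2
    F->B: in-degree(B)=0, level(B)=2, enqueue
  process B: level=2
    B->A: in-degree(A)=1, level(A)>=3
    B->C: in-degree(C)=0, level(C)=3, enqueue
  process C: level=3
    C->A: in-degree(A)=0, level(A)=4, enqueue
  process A: level=4
All levels: A:4, B:2, C:3, D:0, E:0, F:1
max level = 4

Answer: 4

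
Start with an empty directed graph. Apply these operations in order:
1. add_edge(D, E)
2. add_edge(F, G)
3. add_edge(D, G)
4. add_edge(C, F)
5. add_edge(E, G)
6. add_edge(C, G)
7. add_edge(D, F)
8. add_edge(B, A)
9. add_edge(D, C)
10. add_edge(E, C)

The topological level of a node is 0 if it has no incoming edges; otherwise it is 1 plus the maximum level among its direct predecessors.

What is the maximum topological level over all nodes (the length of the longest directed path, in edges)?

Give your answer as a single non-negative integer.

Answer: 4

Derivation:
Op 1: add_edge(D, E). Edges now: 1
Op 2: add_edge(F, G). Edges now: 2
Op 3: add_edge(D, G). Edges now: 3
Op 4: add_edge(C, F). Edges now: 4
Op 5: add_edge(E, G). Edges now: 5
Op 6: add_edge(C, G). Edges now: 6
Op 7: add_edge(D, F). Edges now: 7
Op 8: add_edge(B, A). Edges now: 8
Op 9: add_edge(D, C). Edges now: 9
Op 10: add_edge(E, C). Edges now: 10
Compute levels (Kahn BFS):
  sources (in-degree 0): B, D
  process B: level=0
    B->A: in-degree(A)=0, level(A)=1, enqueue
  process D: level=0
    D->C: in-degree(C)=1, level(C)>=1
    D->E: in-degree(E)=0, level(E)=1, enqueue
    D->F: in-degree(F)=1, level(F)>=1
    D->G: in-degree(G)=3, level(G)>=1
  process A: level=1
  process E: level=1
    E->C: in-degree(C)=0, level(C)=2, enqueue
    E->G: in-degree(G)=2, level(G)>=2
  process C: level=2
    C->F: in-degree(F)=0, level(F)=3, enqueue
    C->G: in-degree(G)=1, level(G)>=3
  process F: level=3
    F->G: in-degree(G)=0, level(G)=4, enqueue
  process G: level=4
All levels: A:1, B:0, C:2, D:0, E:1, F:3, G:4
max level = 4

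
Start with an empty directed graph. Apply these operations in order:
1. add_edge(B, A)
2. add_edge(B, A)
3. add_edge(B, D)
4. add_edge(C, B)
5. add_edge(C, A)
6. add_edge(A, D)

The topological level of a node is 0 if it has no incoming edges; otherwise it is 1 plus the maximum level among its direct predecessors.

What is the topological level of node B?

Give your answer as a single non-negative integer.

Op 1: add_edge(B, A). Edges now: 1
Op 2: add_edge(B, A) (duplicate, no change). Edges now: 1
Op 3: add_edge(B, D). Edges now: 2
Op 4: add_edge(C, B). Edges now: 3
Op 5: add_edge(C, A). Edges now: 4
Op 6: add_edge(A, D). Edges now: 5
Compute levels (Kahn BFS):
  sources (in-degree 0): C
  process C: level=0
    C->A: in-degree(A)=1, level(A)>=1
    C->B: in-degree(B)=0, level(B)=1, enqueue
  process B: level=1
    B->A: in-degree(A)=0, level(A)=2, enqueue
    B->D: in-degree(D)=1, level(D)>=2
  process A: level=2
    A->D: in-degree(D)=0, level(D)=3, enqueue
  process D: level=3
All levels: A:2, B:1, C:0, D:3
level(B) = 1

Answer: 1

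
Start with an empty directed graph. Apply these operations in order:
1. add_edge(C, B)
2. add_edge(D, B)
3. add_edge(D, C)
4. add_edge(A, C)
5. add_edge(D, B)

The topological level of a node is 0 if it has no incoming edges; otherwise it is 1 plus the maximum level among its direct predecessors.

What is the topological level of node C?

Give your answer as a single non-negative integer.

Answer: 1

Derivation:
Op 1: add_edge(C, B). Edges now: 1
Op 2: add_edge(D, B). Edges now: 2
Op 3: add_edge(D, C). Edges now: 3
Op 4: add_edge(A, C). Edges now: 4
Op 5: add_edge(D, B) (duplicate, no change). Edges now: 4
Compute levels (Kahn BFS):
  sources (in-degree 0): A, D
  process A: level=0
    A->C: in-degree(C)=1, level(C)>=1
  process D: level=0
    D->B: in-degree(B)=1, level(B)>=1
    D->C: in-degree(C)=0, level(C)=1, enqueue
  process C: level=1
    C->B: in-degree(B)=0, level(B)=2, enqueue
  process B: level=2
All levels: A:0, B:2, C:1, D:0
level(C) = 1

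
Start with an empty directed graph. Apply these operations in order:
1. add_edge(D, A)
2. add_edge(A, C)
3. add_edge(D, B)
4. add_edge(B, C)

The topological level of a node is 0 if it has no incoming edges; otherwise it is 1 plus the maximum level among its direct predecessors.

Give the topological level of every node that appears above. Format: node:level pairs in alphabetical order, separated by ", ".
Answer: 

Answer: A:1, B:1, C:2, D:0

Derivation:
Op 1: add_edge(D, A). Edges now: 1
Op 2: add_edge(A, C). Edges now: 2
Op 3: add_edge(D, B). Edges now: 3
Op 4: add_edge(B, C). Edges now: 4
Compute levels (Kahn BFS):
  sources (in-degree 0): D
  process D: level=0
    D->A: in-degree(A)=0, level(A)=1, enqueue
    D->B: in-degree(B)=0, level(B)=1, enqueue
  process A: level=1
    A->C: in-degree(C)=1, level(C)>=2
  process B: level=1
    B->C: in-degree(C)=0, level(C)=2, enqueue
  process C: level=2
All levels: A:1, B:1, C:2, D:0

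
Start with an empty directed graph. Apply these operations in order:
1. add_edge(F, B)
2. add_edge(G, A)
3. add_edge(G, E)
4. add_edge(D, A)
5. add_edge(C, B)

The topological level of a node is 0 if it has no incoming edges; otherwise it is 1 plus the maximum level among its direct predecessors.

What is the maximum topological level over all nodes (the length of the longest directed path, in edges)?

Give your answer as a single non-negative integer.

Op 1: add_edge(F, B). Edges now: 1
Op 2: add_edge(G, A). Edges now: 2
Op 3: add_edge(G, E). Edges now: 3
Op 4: add_edge(D, A). Edges now: 4
Op 5: add_edge(C, B). Edges now: 5
Compute levels (Kahn BFS):
  sources (in-degree 0): C, D, F, G
  process C: level=0
    C->B: in-degree(B)=1, level(B)>=1
  process D: level=0
    D->A: in-degree(A)=1, level(A)>=1
  process F: level=0
    F->B: in-degree(B)=0, level(B)=1, enqueue
  process G: level=0
    G->A: in-degree(A)=0, level(A)=1, enqueue
    G->E: in-degree(E)=0, level(E)=1, enqueue
  process B: level=1
  process A: level=1
  process E: level=1
All levels: A:1, B:1, C:0, D:0, E:1, F:0, G:0
max level = 1

Answer: 1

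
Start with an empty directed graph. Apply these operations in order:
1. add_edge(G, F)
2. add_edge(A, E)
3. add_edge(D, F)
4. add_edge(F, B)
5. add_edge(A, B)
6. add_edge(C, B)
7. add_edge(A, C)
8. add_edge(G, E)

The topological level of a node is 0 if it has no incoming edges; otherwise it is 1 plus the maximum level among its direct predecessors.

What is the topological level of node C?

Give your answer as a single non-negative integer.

Op 1: add_edge(G, F). Edges now: 1
Op 2: add_edge(A, E). Edges now: 2
Op 3: add_edge(D, F). Edges now: 3
Op 4: add_edge(F, B). Edges now: 4
Op 5: add_edge(A, B). Edges now: 5
Op 6: add_edge(C, B). Edges now: 6
Op 7: add_edge(A, C). Edges now: 7
Op 8: add_edge(G, E). Edges now: 8
Compute levels (Kahn BFS):
  sources (in-degree 0): A, D, G
  process A: level=0
    A->B: in-degree(B)=2, level(B)>=1
    A->C: in-degree(C)=0, level(C)=1, enqueue
    A->E: in-degree(E)=1, level(E)>=1
  process D: level=0
    D->F: in-degree(F)=1, level(F)>=1
  process G: level=0
    G->E: in-degree(E)=0, level(E)=1, enqueue
    G->F: in-degree(F)=0, level(F)=1, enqueue
  process C: level=1
    C->B: in-degree(B)=1, level(B)>=2
  process E: level=1
  process F: level=1
    F->B: in-degree(B)=0, level(B)=2, enqueue
  process B: level=2
All levels: A:0, B:2, C:1, D:0, E:1, F:1, G:0
level(C) = 1

Answer: 1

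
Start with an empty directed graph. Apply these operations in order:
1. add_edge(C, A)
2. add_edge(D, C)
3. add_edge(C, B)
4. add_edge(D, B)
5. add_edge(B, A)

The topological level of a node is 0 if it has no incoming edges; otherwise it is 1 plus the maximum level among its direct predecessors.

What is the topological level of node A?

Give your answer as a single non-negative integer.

Op 1: add_edge(C, A). Edges now: 1
Op 2: add_edge(D, C). Edges now: 2
Op 3: add_edge(C, B). Edges now: 3
Op 4: add_edge(D, B). Edges now: 4
Op 5: add_edge(B, A). Edges now: 5
Compute levels (Kahn BFS):
  sources (in-degree 0): D
  process D: level=0
    D->B: in-degree(B)=1, level(B)>=1
    D->C: in-degree(C)=0, level(C)=1, enqueue
  process C: level=1
    C->A: in-degree(A)=1, level(A)>=2
    C->B: in-degree(B)=0, level(B)=2, enqueue
  process B: level=2
    B->A: in-degree(A)=0, level(A)=3, enqueue
  process A: level=3
All levels: A:3, B:2, C:1, D:0
level(A) = 3

Answer: 3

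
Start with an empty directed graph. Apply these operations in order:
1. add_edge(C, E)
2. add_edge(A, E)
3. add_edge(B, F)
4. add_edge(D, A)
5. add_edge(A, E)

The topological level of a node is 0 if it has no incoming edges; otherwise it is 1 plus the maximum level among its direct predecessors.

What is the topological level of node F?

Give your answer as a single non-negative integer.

Op 1: add_edge(C, E). Edges now: 1
Op 2: add_edge(A, E). Edges now: 2
Op 3: add_edge(B, F). Edges now: 3
Op 4: add_edge(D, A). Edges now: 4
Op 5: add_edge(A, E) (duplicate, no change). Edges now: 4
Compute levels (Kahn BFS):
  sources (in-degree 0): B, C, D
  process B: level=0
    B->F: in-degree(F)=0, level(F)=1, enqueue
  process C: level=0
    C->E: in-degree(E)=1, level(E)>=1
  process D: level=0
    D->A: in-degree(A)=0, level(A)=1, enqueue
  process F: level=1
  process A: level=1
    A->E: in-degree(E)=0, level(E)=2, enqueue
  process E: level=2
All levels: A:1, B:0, C:0, D:0, E:2, F:1
level(F) = 1

Answer: 1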